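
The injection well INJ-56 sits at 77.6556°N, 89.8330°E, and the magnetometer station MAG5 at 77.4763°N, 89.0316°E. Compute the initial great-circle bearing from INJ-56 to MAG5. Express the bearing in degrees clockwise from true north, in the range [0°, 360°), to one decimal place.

224.3°

Δλ = -0.8014°
y = sin Δλ · cos φ₂ = -0.003033
x = cos φ₁ sin φ₂ − sin φ₁ cos φ₂ cos Δλ = -0.003109
θ = atan2(y, x) = -135.7066° → 224.2934° (mod 360°)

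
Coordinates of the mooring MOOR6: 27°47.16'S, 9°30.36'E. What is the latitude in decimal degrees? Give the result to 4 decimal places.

27° + 47.16′/60 = 27 + 0.78600 = 27.7860°

27.7860°S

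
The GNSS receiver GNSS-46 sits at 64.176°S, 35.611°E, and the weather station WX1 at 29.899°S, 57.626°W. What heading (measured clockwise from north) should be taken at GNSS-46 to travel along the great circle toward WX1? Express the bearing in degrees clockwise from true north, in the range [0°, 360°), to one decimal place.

253.2°

Δλ = -93.2370°
y = sin Δλ · cos φ₂ = -0.865522
x = cos φ₁ sin φ₂ − sin φ₁ cos φ₂ cos Δλ = -0.261201
θ = atan2(y, x) = -106.7930° → 253.2070° (mod 360°)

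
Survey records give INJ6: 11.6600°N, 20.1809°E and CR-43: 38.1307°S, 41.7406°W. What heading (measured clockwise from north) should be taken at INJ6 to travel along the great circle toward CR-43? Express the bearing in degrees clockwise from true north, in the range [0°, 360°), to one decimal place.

Δλ = -61.9215°
y = sin Δλ · cos φ₂ = -0.694024
x = cos φ₁ sin φ₂ − sin φ₁ cos φ₂ cos Δλ = -0.679542
θ = atan2(y, x) = -134.3960° → 225.6040° (mod 360°)

225.6°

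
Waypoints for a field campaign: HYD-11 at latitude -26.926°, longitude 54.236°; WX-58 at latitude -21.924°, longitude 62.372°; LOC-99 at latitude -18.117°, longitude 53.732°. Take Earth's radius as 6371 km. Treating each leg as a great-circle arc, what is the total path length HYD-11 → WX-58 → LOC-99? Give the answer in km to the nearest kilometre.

HYD-11→WX-58: c = 0.155935 rad, d = 993.46 km
WX-58→LOC-99: c = 0.156443 rad, d = 996.70 km
Total = 993.46 + 996.70 = 1990.16 km

1990 km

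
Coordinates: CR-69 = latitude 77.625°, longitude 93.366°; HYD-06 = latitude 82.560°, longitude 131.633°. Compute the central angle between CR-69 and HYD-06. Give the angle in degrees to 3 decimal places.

7.974°

Δφ = 4.9350°,  Δλ = 38.2670°
a = sin²(Δφ/2) + cos φ₁ cos φ₂ sin²(Δλ/2) = 0.004835
c = 2·arcsin(√a) = 0.139179 rad = 7.9743°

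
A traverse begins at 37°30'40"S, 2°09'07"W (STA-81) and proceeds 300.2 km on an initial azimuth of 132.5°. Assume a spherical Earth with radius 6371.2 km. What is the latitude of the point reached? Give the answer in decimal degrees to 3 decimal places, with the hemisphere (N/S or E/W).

STA-81: φ = -37.51111°, λ = -2.15194°
δ = d/R = 300.2/6371.2 = 0.047118 rad
φ₂ = arcsin(sin φ₁ cos δ + cos φ₁ sin δ cos θ)
   = arcsin(-0.60892·0.99889 + 0.79324·0.04710·-0.67559) = -39.30741°
λ₂ = λ₁ + atan2(sin θ sin δ cos φ₁, cos δ − sin φ₁ sin φ₂) = 0.42036°

39.307°S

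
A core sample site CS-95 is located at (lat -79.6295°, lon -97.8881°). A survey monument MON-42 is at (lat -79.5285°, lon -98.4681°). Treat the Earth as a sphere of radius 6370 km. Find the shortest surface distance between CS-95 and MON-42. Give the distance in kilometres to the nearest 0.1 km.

16.2 km

Δφ = 0.1010°,  Δλ = -0.5800°
a = sin²(Δφ/2) + cos φ₁ cos φ₂ sin²(Δλ/2) = 0.000002
c = 2·arcsin(√a) = 0.002542 rad = 0.1456°
d = R·c = 6370 × 0.002542 = 16.2 km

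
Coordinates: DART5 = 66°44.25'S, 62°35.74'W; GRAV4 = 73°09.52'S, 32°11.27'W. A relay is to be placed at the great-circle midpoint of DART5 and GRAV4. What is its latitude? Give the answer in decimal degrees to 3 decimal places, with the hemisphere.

DART5: φ = -66.73750°, λ = -62.59567°
GRAV4: φ = -73.15867°, λ = -32.18783°
Bx = cos φ₂ cos Δλ = 0.249869,  By = cos φ₂ sin Δλ = 0.146643
φₘ = atan2(sin φ₁ + sin φ₂, √((cos φ₁ + Bx)² + By²)) = -70.58100°
λₘ = λ₁ + atan2(By, cos φ₁ + Bx) = -49.78338°

70.581°S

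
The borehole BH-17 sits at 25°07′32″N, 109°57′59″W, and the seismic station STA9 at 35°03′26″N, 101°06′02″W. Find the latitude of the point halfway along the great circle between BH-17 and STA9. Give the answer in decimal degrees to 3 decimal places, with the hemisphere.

30.166°N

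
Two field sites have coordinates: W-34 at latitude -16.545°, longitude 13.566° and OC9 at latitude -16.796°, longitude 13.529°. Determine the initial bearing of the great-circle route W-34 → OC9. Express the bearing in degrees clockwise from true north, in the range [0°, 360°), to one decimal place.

188.0°

Δλ = -0.0370°
y = sin Δλ · cos φ₂ = -0.000618
x = cos φ₁ sin φ₂ − sin φ₁ cos φ₂ cos Δλ = -0.004381
θ = atan2(y, x) = -171.9674° → 188.0326° (mod 360°)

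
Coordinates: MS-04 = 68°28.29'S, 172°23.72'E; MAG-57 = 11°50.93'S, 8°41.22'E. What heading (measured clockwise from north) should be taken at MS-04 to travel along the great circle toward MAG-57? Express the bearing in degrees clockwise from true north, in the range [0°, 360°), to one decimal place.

MS-04: φ = -68.47150°, λ = +172.39533°
MAG-57: φ = -11.84883°, λ = +8.68700°
Δλ = -163.7083°
y = sin Δλ · cos φ₂ = -0.274550
x = cos φ₁ sin φ₂ − sin φ₁ cos φ₂ cos Δλ = -0.949207
θ = atan2(y, x) = -163.8679° → 196.1321° (mod 360°)

196.1°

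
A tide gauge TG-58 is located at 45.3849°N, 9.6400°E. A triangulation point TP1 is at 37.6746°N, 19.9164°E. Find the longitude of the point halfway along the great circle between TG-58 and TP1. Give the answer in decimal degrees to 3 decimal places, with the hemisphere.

Bx = cos φ₂ cos Δλ = 0.778798,  By = cos φ₂ sin Δλ = 0.141200
φₘ = atan2(sin φ₁ + sin φ₂, √((cos φ₁ + Bx)² + By²)) = 41.64387°
λₘ = λ₁ + atan2(By, cos φ₁ + Bx) = 15.08568°

15.086°E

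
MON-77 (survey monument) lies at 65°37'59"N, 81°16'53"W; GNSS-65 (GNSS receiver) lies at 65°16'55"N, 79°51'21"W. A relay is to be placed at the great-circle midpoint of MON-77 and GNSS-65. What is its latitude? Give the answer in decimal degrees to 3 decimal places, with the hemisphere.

MON-77: φ = +65.63306°, λ = -81.28139°
GNSS-65: φ = +65.28194°, λ = -79.85583°
Bx = cos φ₂ cos Δλ = 0.418024,  By = cos φ₂ sin Δλ = 0.010403
φₘ = atan2(sin φ₁ + sin φ₂, √((cos φ₁ + Bx)² + By²)) = 65.45918°
λₘ = λ₁ + atan2(By, cos φ₁ + Bx) = -80.56383°

65.459°N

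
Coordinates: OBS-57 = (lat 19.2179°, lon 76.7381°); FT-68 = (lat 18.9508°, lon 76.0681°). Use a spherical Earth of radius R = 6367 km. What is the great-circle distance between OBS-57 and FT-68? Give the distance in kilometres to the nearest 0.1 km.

Δφ = -0.2671°,  Δλ = -0.6700°
a = sin²(Δφ/2) + cos φ₁ cos φ₂ sin²(Δλ/2) = 0.000036
c = 2·arcsin(√a) = 0.011994 rad = 0.6872°
d = R·c = 6367 × 0.011994 = 76.4 km

76.4 km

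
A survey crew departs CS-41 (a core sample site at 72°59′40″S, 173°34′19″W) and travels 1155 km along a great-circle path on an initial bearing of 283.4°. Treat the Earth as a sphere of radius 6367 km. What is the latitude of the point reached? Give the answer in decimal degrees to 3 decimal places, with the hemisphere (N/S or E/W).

68.180°S

CS-41: φ = -72.99444°, λ = -173.57194°
δ = d/R = 1155/6367 = 0.181404 rad
φ₂ = arcsin(sin φ₁ cos δ + cos φ₁ sin δ cos θ)
   = arcsin(-0.95628·0.98359 + 0.29246·0.18041·0.23175) = -68.18018°
λ₂ = λ₁ + atan2(sin θ sin δ cos φ₁, cos δ − sin φ₁ sin φ₂) = 158.25300°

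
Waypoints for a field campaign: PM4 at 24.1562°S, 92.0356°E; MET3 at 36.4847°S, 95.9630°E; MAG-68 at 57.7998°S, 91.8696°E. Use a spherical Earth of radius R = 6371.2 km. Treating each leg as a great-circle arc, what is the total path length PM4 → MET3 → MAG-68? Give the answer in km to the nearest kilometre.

3811 km

PM4→MET3: c = 0.223098 rad, d = 1421.40 km
MET3→MAG-68: c = 0.375014 rad, d = 2389.29 km
Total = 1421.40 + 2389.29 = 3810.69 km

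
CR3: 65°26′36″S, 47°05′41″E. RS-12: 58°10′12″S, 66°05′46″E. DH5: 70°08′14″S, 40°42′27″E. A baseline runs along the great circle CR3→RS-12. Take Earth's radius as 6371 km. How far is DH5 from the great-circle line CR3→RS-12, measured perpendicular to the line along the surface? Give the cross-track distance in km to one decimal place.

CR3: φ = -65.44333°, λ = +47.09472°
RS-12: φ = -58.17000°, λ = +66.09611°
DH5: φ = -70.13722°, λ = +40.70750°
δ₁₃ = central angle CR3→DH5 = 0.092015 rad  (haversine)
θ₁₃ = bearing CR3→DH5 = 204.291°,  θ₁₂ = bearing CR3→RS-12 = 59.670°
dₓₜ = R·arcsin(sin δ₁₃ · sin(θ₁₃ − θ₁₂)) = 6371·arcsin(0.09189·sin(144.621°)) = 339.098 km
|dₓₜ| = 339.098 km

339.1 km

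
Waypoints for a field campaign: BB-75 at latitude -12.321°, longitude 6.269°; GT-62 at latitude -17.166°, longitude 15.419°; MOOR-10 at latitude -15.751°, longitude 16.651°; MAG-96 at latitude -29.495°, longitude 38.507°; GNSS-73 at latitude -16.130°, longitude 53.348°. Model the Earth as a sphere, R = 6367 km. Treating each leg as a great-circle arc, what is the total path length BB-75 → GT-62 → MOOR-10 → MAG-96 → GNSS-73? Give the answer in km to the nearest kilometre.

BB-75→GT-62: c = 0.176016 rad, d = 1120.70 km
GT-62→MOOR-10: c = 0.032173 rad, d = 204.85 km
MOOR-10→MAG-96: c = 0.424720 rad, d = 2704.19 km
MAG-96→GNSS-73: c = 0.333128 rad, d = 2121.03 km
Total = 1120.70 + 204.85 + 2704.19 + 2121.03 = 6150.76 km

6151 km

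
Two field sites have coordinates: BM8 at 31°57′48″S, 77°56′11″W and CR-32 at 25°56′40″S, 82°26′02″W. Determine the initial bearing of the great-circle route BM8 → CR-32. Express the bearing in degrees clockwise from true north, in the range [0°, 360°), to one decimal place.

325.7°

BM8: φ = -31.96333°, λ = -77.93639°
CR-32: φ = -25.94444°, λ = -82.43389°
Δλ = -4.4975°
y = sin Δλ · cos φ₂ = -0.070513
x = cos φ₁ sin φ₂ − sin φ₁ cos φ₂ cos Δλ = 0.103391
θ = atan2(y, x) = -34.2942° → 325.7058° (mod 360°)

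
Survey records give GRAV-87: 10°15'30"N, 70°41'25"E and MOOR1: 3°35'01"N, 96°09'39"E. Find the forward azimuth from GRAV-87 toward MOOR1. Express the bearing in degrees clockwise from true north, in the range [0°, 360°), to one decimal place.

103.0°

GRAV-87: φ = +10.25833°, λ = +70.69028°
MOOR1: φ = +3.58361°, λ = +96.16083°
Δλ = 25.4706°
y = sin Δλ · cos φ₂ = 0.429206
x = cos φ₁ sin φ₂ − sin φ₁ cos φ₂ cos Δλ = -0.098958
θ = atan2(y, x) = 102.9832° → 102.9832° (mod 360°)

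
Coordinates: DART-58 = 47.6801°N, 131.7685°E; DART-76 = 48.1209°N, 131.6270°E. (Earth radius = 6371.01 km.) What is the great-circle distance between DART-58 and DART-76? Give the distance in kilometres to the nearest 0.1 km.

50.1 km

Δφ = 0.4408°,  Δλ = -0.1415°
a = sin²(Δφ/2) + cos φ₁ cos φ₂ sin²(Δλ/2) = 0.000015
c = 2·arcsin(√a) = 0.007870 rad = 0.4509°
d = R·c = 6371.01 × 0.007870 = 50.1 km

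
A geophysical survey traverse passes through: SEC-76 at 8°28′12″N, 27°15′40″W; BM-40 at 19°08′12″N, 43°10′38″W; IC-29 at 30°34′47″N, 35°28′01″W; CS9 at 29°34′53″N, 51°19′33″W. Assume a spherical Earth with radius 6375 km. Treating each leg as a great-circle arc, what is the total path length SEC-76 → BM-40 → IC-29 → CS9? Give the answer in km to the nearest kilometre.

5108 km

SEC-76: φ = +8.47000°, λ = -27.26111°
BM-40: φ = +19.13667°, λ = -43.17722°
IC-29: φ = +30.57972°, λ = -35.46694°
CS9: φ = +29.58139°, λ = -51.32583°
SEC-76→BM-40: c = 0.327348 rad, d = 2086.84 km
BM-40→IC-29: c = 0.233904 rad, d = 1491.14 km
IC-29→CS9: c = 0.239946 rad, d = 1529.66 km
Total = 2086.84 + 1491.14 + 1529.66 = 5107.64 km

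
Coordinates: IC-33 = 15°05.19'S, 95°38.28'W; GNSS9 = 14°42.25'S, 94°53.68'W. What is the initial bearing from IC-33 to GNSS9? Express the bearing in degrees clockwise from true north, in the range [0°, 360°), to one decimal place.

IC-33: φ = -15.08650°, λ = -95.63800°
GNSS9: φ = -14.70417°, λ = -94.89467°
Δλ = 0.7433°
y = sin Δλ · cos φ₂ = 0.012548
x = cos φ₁ sin φ₂ − sin φ₁ cos φ₂ cos Δλ = 0.006652
θ = atan2(y, x) = 62.0725° → 62.0725° (mod 360°)

62.1°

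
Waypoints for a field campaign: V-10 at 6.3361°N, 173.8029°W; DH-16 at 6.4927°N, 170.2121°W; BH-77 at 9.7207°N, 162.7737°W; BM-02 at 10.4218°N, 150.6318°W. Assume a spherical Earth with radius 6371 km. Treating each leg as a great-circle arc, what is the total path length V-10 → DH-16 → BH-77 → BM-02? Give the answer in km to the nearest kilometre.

V-10→DH-16: c = 0.062339 rad, d = 397.16 km
DH-16→BH-77: c = 0.140315 rad, d = 893.95 km
BH-77→BM-02: c = 0.208996 rad, d = 1331.51 km
Total = 397.16 + 893.95 + 1331.51 = 2622.62 km

2623 km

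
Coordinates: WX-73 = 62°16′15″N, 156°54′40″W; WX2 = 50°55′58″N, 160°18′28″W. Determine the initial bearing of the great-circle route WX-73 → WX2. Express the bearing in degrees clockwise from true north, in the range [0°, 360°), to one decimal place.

WX-73: φ = +62.27083°, λ = -156.91111°
WX2: φ = +50.93278°, λ = -160.30778°
Δλ = -3.3967°
y = sin Δλ · cos φ₂ = -0.037340
x = cos φ₁ sin φ₂ − sin φ₁ cos φ₂ cos Δλ = -0.195617
θ = atan2(y, x) = -169.1932° → 190.8068° (mod 360°)

190.8°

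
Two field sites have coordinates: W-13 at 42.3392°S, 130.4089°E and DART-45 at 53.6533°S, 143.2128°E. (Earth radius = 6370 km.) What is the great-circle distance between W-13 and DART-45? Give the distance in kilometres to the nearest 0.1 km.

1572.8 km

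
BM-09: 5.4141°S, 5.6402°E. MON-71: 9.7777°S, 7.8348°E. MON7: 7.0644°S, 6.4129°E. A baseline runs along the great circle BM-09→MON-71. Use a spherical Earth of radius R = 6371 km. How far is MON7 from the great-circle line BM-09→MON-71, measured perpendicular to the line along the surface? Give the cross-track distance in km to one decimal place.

δ₁₃ = central angle BM-09→MON7 = 0.031770 rad  (haversine)
θ₁₃ = bearing BM-09→MON7 = 155.082°,  θ₁₂ = bearing BM-09→MON-71 = 153.640°
dₓₜ = R·arcsin(sin δ₁₃ · sin(θ₁₃ − θ₁₂)) = 6371·arcsin(0.03176·sin(1.442°)) = 5.092 km
|dₓₜ| = 5.092 km

5.1 km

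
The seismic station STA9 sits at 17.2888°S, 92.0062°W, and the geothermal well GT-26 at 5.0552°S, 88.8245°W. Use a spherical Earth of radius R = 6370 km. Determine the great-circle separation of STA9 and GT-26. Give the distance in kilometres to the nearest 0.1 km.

1403.5 km

Δφ = 12.2336°,  Δλ = 3.1817°
a = sin²(Δφ/2) + cos φ₁ cos φ₂ sin²(Δλ/2) = 0.012087
c = 2·arcsin(√a) = 0.220328 rad = 12.6239°
d = R·c = 6370 × 0.220328 = 1403.5 km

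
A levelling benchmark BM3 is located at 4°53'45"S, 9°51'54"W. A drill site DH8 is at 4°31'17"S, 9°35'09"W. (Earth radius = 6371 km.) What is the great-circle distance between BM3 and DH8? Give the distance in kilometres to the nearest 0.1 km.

51.9 km

BM3: φ = -4.89583°, λ = -9.86500°
DH8: φ = -4.52139°, λ = -9.58583°
Δφ = 0.3744°,  Δλ = 0.2792°
a = sin²(Δφ/2) + cos φ₁ cos φ₂ sin²(Δλ/2) = 0.000017
c = 2·arcsin(√a) = 0.008142 rad = 0.4665°
d = R·c = 6371 × 0.008142 = 51.9 km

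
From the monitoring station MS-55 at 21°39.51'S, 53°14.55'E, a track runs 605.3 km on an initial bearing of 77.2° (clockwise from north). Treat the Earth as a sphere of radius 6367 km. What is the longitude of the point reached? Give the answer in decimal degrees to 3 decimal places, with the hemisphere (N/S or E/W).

MS-55: φ = -21.65850°, λ = +53.24250°
δ = d/R = 605.3/6367 = 0.095068 rad
φ₂ = arcsin(sin φ₁ cos δ + cos φ₁ sin δ cos θ)
   = arcsin(-0.36907·0.99548 + 0.92940·0.09493·0.22155) = -20.35656°
λ₂ = λ₁ + atan2(sin θ sin δ cos φ₁, cos δ − sin φ₁ sin φ₂) = 58.90868°

58.909°E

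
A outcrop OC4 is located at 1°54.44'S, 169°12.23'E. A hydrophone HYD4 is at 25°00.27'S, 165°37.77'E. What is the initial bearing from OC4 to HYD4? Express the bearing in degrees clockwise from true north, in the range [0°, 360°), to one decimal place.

OC4: φ = -1.90733°, λ = +169.20383°
HYD4: φ = -25.00450°, λ = +165.62950°
Δλ = -3.5743°
y = sin Δλ · cos φ₂ = -0.056500
x = cos φ₁ sin φ₂ − sin φ₁ cos φ₂ cos Δλ = -0.392350
θ = atan2(y, x) = -171.8055° → 188.1945° (mod 360°)

188.2°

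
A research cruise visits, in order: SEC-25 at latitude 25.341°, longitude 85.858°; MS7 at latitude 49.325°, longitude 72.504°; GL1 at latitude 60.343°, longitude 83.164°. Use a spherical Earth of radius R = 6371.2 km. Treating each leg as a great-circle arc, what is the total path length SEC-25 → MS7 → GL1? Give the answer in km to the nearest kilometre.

SEC-25→MS7: c = 0.456202 rad, d = 2906.56 km
MS7→GL1: c = 0.219522 rad, d = 1398.62 km
Total = 2906.56 + 1398.62 = 4305.18 km

4305 km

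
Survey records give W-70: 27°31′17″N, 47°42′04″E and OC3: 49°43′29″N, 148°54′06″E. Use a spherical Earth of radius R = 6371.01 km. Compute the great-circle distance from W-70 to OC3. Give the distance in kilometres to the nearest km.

8456 km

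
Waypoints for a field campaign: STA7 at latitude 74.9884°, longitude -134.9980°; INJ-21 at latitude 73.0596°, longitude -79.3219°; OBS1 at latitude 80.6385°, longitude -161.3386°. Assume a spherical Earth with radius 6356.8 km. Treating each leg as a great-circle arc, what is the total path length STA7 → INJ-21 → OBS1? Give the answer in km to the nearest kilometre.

STA7→INJ-21: c = 0.259500 rad, d = 1649.59 km
INJ-21→OBS1: c = 0.316114 rad, d = 2009.48 km
Total = 1649.59 + 2009.48 = 3659.07 km

3659 km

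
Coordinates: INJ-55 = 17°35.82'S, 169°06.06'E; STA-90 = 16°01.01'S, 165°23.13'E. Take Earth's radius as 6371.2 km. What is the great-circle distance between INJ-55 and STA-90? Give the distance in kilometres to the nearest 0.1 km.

INJ-55: φ = -17.59700°, λ = +169.10100°
STA-90: φ = -16.01683°, λ = +165.38550°
Δφ = 1.5802°,  Δλ = -3.7155°
a = sin²(Δφ/2) + cos φ₁ cos φ₂ sin²(Δλ/2) = 0.001153
c = 2·arcsin(√a) = 0.067925 rad = 3.8918°
d = R·c = 6371.2 × 0.067925 = 432.8 km

432.8 km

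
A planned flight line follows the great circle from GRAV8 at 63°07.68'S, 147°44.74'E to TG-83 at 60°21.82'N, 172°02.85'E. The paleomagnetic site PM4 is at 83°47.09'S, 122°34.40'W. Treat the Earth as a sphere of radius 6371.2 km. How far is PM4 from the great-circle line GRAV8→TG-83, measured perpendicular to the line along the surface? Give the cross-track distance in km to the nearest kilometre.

1388 km

GRAV8: φ = -63.12800°, λ = +147.74567°
TG-83: φ = +60.36367°, λ = +172.04750°
PM4: φ = -83.78483°, λ = -122.57333°
δ₁₃ = central angle GRAV8→PM4 = 0.479885 rad  (haversine)
θ₁₃ = bearing GRAV8→PM4 = 166.438°,  θ₁₂ = bearing GRAV8→TG-83 = 14.360°
dₓₜ = R·arcsin(sin δ₁₃ · sin(θ₁₃ − θ₁₂)) = 6371.2·arcsin(0.46168·sin(152.078°)) = 1388.358 km
|dₓₜ| = 1388.358 km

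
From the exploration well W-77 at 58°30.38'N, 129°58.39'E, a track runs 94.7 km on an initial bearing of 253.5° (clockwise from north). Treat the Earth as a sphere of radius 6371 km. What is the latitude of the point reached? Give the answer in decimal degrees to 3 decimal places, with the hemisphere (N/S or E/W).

58.255°N

W-77: φ = +58.50633°, λ = +129.97317°
δ = d/R = 94.7/6371 = 0.014864 rad
φ₂ = arcsin(sin φ₁ cos δ + cos φ₁ sin δ cos θ)
   = arcsin(0.85270·0.99989 + 0.52240·0.01486·-0.28402) = 58.25503°
λ₂ = λ₁ + atan2(sin θ sin δ cos φ₁, cos δ − sin φ₁ sin φ₂) = 128.42100°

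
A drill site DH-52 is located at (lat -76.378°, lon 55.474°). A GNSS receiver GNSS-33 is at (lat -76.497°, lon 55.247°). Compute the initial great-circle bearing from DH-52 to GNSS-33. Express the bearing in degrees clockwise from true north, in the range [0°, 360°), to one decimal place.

204.0°

Δλ = -0.2270°
y = sin Δλ · cos φ₂ = -0.000925
x = cos φ₁ sin φ₂ − sin φ₁ cos φ₂ cos Δλ = -0.002079
θ = atan2(y, x) = -156.0097° → 203.9903° (mod 360°)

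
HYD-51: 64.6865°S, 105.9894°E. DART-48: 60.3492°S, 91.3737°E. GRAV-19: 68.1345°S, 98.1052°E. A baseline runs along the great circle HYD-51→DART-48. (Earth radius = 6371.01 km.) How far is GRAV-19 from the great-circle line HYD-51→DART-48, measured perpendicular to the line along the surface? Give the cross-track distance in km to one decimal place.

506.0 km

δ₁₃ = central angle HYD-51→GRAV-19 = 0.081453 rad  (haversine)
θ₁₃ = bearing HYD-51→GRAV-19 = 218.894°,  θ₁₂ = bearing HYD-51→DART-48 = 296.100°
dₓₜ = R·arcsin(sin δ₁₃ · sin(θ₁₃ − θ₁₂)) = 6371.01·arcsin(0.08136·sin(-77.206°)) = -506.025 km
|dₓₜ| = 506.025 km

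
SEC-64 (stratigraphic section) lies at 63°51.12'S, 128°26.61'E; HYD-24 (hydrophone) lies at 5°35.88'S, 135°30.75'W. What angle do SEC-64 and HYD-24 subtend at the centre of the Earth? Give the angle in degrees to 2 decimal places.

87.63°

SEC-64: φ = -63.85200°, λ = +128.44350°
HYD-24: φ = -5.59800°, λ = -135.51250°
Δφ = 58.2540°,  Δλ = 96.0440°
a = sin²(Δφ/2) + cos φ₁ cos φ₂ sin²(Δλ/2) = 0.479308
c = 2·arcsin(√a) = 1.529400 rad = 87.6281°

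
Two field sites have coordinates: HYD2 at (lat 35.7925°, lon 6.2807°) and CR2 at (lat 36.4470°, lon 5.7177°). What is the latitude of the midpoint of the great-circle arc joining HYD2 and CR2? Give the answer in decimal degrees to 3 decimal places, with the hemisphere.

36.120°N

Bx = cos φ₂ cos Δλ = 0.804368,  By = cos φ₂ sin Δλ = -0.007904
φₘ = atan2(sin φ₁ + sin φ₂, √((cos φ₁ + Bx)² + By²)) = 36.12008°
λₘ = λ₁ + atan2(By, cos φ₁ + Bx) = 6.00037°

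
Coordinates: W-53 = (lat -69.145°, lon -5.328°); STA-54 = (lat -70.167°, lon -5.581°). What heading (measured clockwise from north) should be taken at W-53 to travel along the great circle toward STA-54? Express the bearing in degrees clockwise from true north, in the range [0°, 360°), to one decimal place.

184.8°

Δλ = -0.2530°
y = sin Δλ · cos φ₂ = -0.001498
x = cos φ₁ sin φ₂ − sin φ₁ cos φ₂ cos Δλ = -0.017839
θ = atan2(y, x) = -175.1996° → 184.8004° (mod 360°)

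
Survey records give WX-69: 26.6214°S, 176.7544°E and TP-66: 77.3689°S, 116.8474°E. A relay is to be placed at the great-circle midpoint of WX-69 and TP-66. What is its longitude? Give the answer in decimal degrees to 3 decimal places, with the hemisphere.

166.079°E

Bx = cos φ₂ cos Δλ = 0.109644,  By = cos φ₂ sin Δλ = -0.189199
φₘ = atan2(sin φ₁ + sin φ₂, √((cos φ₁ + Bx)² + By²)) = -54.34943°
λₘ = λ₁ + atan2(By, cos φ₁ + Bx) = 166.07862°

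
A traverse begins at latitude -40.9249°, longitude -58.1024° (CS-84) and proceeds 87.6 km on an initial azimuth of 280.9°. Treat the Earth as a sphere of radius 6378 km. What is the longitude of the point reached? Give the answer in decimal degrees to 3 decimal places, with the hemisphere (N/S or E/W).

59.123°W

δ = d/R = 87.6/6378 = 0.013735 rad
φ₂ = arcsin(sin φ₁ cos δ + cos φ₁ sin δ cos θ)
   = arcsin(-0.65507·0.99991 + 0.75557·0.01373·0.18910) = -40.77159°
λ₂ = λ₁ + atan2(sin θ sin δ cos φ₁, cos δ − sin φ₁ sin φ₂) = -59.12279°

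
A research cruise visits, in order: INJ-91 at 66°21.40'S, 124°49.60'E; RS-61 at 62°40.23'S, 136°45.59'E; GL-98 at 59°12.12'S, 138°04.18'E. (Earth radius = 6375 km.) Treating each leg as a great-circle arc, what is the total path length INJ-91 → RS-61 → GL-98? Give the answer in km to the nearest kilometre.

1094 km

INJ-91: φ = -66.35667°, λ = +124.82667°
RS-61: φ = -62.67050°, λ = +136.75983°
GL-98: φ = -59.20200°, λ = +138.06967°
INJ-91→RS-61: c = 0.110035 rad, d = 701.48 km
RS-61→GL-98: c = 0.061544 rad, d = 392.34 km
Total = 701.48 + 392.34 = 1093.82 km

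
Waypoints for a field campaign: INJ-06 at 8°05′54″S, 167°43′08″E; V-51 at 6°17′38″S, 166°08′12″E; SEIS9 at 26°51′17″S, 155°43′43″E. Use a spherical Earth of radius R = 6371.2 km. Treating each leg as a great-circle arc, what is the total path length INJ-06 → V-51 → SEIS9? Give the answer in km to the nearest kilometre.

INJ-06: φ = -8.09833°, λ = +167.71889°
V-51: φ = -6.29389°, λ = +166.13667°
SEIS9: φ = -26.85472°, λ = +155.72861°
INJ-06→V-51: c = 0.041742 rad, d = 265.95 km
V-51→SEIS9: c = 0.398333 rad, d = 2537.86 km
Total = 265.95 + 2537.86 = 2803.81 km

2804 km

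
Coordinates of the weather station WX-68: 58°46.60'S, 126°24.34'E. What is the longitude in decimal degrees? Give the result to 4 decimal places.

126.4057°E

126° + 24.34′/60 = 126 + 0.40567 = 126.4057°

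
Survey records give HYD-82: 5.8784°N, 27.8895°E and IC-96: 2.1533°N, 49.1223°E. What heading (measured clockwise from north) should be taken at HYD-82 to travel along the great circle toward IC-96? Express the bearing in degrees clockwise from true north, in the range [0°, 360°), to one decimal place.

99.1°

Δλ = 21.2328°
y = sin Δλ · cos φ₂ = 0.361903
x = cos φ₁ sin φ₂ − sin φ₁ cos φ₂ cos Δλ = -0.058022
θ = atan2(y, x) = 99.1084° → 99.1084° (mod 360°)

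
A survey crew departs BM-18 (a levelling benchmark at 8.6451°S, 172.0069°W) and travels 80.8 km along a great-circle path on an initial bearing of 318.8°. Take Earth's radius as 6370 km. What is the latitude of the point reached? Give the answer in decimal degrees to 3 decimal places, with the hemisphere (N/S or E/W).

8.098°S

δ = d/R = 80.8/6370 = 0.012684 rad
φ₂ = arcsin(sin φ₁ cos δ + cos φ₁ sin δ cos θ)
   = arcsin(-0.15031·0.99992 + 0.98864·0.01268·0.75241) = -8.09797°
λ₂ = λ₁ + atan2(sin θ sin δ cos φ₁, cos δ − sin φ₁ sin φ₂) = -172.49043°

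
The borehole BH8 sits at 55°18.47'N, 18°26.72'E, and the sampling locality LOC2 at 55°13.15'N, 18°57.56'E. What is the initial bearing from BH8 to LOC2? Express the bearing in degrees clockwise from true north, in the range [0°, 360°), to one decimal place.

106.6°

BH8: φ = +55.30783°, λ = +18.44533°
LOC2: φ = +55.21917°, λ = +18.95933°
Δλ = 0.5140°
y = sin Δλ · cos φ₂ = 0.005117
x = cos φ₁ sin φ₂ − sin φ₁ cos φ₂ cos Δλ = -0.001529
θ = atan2(y, x) = 106.6320° → 106.6320° (mod 360°)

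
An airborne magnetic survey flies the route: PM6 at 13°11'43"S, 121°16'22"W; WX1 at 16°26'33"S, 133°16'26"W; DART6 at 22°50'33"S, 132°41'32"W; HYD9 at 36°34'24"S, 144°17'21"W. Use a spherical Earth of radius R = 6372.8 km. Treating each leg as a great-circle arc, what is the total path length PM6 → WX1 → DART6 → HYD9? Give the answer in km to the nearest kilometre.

3945 km

PM6: φ = -13.19528°, λ = -121.27278°
WX1: φ = -16.44250°, λ = -133.27389°
DART6: φ = -22.84250°, λ = -132.69222°
HYD9: φ = -36.57333°, λ = -144.28917°
PM6→WX1: c = 0.210219 rad, d = 1339.68 km
WX1→DART6: c = 0.112109 rad, d = 714.45 km
DART6→HYD9: c = 0.296678 rad, d = 1890.67 km
Total = 1339.68 + 714.45 + 1890.67 = 3944.80 km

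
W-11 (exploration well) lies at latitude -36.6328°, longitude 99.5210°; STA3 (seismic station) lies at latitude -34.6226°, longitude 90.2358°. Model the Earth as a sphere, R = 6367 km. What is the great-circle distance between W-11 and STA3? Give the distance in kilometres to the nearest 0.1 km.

867.5 km

Δφ = 2.0102°,  Δλ = -9.2852°
a = sin²(Δφ/2) + cos φ₁ cos φ₂ sin²(Δλ/2) = 0.004634
c = 2·arcsin(√a) = 0.136252 rad = 7.8066°
d = R·c = 6367 × 0.136252 = 867.5 km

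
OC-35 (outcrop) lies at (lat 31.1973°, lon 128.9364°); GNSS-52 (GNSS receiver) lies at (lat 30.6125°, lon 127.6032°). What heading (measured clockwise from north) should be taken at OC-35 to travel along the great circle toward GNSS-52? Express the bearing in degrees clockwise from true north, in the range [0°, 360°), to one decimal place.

Δλ = -1.3332°
y = sin Δλ · cos φ₂ = -0.020024
x = cos φ₁ sin φ₂ − sin φ₁ cos φ₂ cos Δλ = -0.010086
θ = atan2(y, x) = -116.7338° → 243.2662° (mod 360°)

243.3°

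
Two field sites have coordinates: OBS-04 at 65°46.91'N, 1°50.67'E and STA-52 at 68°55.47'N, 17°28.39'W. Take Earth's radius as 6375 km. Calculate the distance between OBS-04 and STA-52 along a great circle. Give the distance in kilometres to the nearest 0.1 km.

893.6 km

OBS-04: φ = +65.78183°, λ = +1.84450°
STA-52: φ = +68.92450°, λ = -17.47317°
Δφ = 3.1427°,  Δλ = -19.3177°
a = sin²(Δφ/2) + cos φ₁ cos φ₂ sin²(Δλ/2) = 0.004904
c = 2·arcsin(√a) = 0.140178 rad = 8.0316°
d = R·c = 6375 × 0.140178 = 893.6 km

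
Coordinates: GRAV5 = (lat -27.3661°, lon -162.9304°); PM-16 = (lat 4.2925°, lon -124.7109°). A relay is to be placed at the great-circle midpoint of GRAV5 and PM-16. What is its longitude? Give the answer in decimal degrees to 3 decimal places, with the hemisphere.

142.672°W

Bx = cos φ₂ cos Δλ = 0.783443,  By = cos φ₂ sin Δλ = 0.616940
φₘ = atan2(sin φ₁ + sin φ₂, √((cos φ₁ + Bx)² + By²)) = -12.18767°
λₘ = λ₁ + atan2(By, cos φ₁ + Bx) = -142.67194°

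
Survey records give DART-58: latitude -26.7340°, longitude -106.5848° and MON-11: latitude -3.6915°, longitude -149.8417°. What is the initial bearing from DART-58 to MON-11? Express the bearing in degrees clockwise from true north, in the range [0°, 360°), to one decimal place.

291.5°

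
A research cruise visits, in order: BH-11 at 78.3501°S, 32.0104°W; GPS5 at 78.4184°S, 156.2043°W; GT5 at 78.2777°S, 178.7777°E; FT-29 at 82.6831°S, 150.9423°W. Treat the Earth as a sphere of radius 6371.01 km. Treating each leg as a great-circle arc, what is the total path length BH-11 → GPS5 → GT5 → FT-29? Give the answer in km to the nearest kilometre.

BH-11→GPS5: c = 0.357783 rad, d = 2279.44 km
GPS5→GT5: c = 0.087550 rad, d = 557.78 km
GT5→FT-29: c = 0.113944 rad, d = 725.94 km
Total = 2279.44 + 557.78 + 725.94 = 3563.16 km

3563 km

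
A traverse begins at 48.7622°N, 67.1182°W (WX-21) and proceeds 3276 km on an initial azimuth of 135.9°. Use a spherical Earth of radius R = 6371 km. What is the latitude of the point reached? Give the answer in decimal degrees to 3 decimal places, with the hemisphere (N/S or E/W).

δ = d/R = 3276/6371 = 0.514205 rad
φ₂ = arcsin(sin φ₁ cos δ + cos φ₁ sin δ cos θ)
   = arcsin(0.75198·0.87068 + 0.65919·0.49184·-0.71813) = 24.95519°
λ₂ = λ₁ + atan2(sin θ sin δ cos φ₁, cos δ − sin φ₁ sin φ₂) = -44.93766°

24.955°N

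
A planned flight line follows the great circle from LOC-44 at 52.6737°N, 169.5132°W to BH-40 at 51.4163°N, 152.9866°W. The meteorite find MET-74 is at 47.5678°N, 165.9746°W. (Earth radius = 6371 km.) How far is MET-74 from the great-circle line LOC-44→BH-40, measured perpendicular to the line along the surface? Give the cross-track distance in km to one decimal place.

δ₁₃ = central angle LOC-44→MET-74 = 0.097487 rad  (haversine)
θ₁₃ = bearing LOC-44→MET-74 = 154.669°,  θ₁₂ = bearing LOC-44→BH-40 = 90.470°
dₓₜ = R·arcsin(sin δ₁₃ · sin(θ₁₃ − θ₁₂)) = 6371·arcsin(0.09733·sin(64.198°)) = 559.003 km
|dₓₜ| = 559.003 km

559.0 km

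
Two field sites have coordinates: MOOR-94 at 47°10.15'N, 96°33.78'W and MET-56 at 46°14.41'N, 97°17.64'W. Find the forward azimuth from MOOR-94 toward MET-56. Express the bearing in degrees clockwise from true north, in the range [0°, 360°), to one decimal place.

208.6°

MOOR-94: φ = +47.16917°, λ = -96.56300°
MET-56: φ = +46.24017°, λ = -97.29400°
Δλ = -0.7310°
y = sin Δλ · cos φ₂ = -0.008824
x = cos φ₁ sin φ₂ − sin φ₁ cos φ₂ cos Δλ = -0.016172
θ = atan2(y, x) = -151.3820° → 208.6180° (mod 360°)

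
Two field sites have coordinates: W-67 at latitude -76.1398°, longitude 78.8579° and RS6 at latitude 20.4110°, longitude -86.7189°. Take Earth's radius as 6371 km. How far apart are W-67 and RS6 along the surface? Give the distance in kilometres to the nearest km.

Δφ = 96.5508°,  Δλ = -165.5768°
a = sin²(Δφ/2) + cos φ₁ cos φ₂ sin²(Δλ/2) = 0.778017
c = 2·arcsin(√a) = 2.160404 rad = 123.7820°
d = R·c = 6371 × 2.160404 = 13763.9 km

13764 km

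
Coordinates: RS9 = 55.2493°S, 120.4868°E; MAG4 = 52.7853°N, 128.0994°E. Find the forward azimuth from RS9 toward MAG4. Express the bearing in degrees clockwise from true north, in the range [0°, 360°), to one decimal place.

4.8°

Δλ = 7.6126°
y = sin Δλ · cos φ₂ = 0.080121
x = cos φ₁ sin φ₂ − sin φ₁ cos φ₂ cos Δλ = 0.946490
θ = atan2(y, x) = 4.8386° → 4.8386° (mod 360°)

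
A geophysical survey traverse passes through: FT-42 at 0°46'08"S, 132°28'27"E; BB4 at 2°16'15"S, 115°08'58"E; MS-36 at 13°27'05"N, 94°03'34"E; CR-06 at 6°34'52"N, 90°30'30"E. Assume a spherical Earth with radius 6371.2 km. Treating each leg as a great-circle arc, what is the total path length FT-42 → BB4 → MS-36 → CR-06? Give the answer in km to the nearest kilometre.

FT-42: φ = -0.76889°, λ = +132.47417°
BB4: φ = -2.27083°, λ = +115.14944°
MS-36: φ = +13.45139°, λ = +94.05944°
CR-06: φ = +6.58111°, λ = +90.50833°
FT-42→BB4: c = 0.303392 rad, d = 1932.97 km
BB4→MS-36: c = 0.456747 rad, d = 2910.03 km
MS-36→CR-06: c = 0.134530 rad, d = 857.12 km
Total = 1932.97 + 2910.03 + 857.12 = 5700.12 km

5700 km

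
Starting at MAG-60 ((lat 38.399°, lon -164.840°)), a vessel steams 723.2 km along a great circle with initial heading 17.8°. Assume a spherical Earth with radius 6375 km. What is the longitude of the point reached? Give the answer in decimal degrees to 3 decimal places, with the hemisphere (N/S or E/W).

δ = d/R = 723.2/6375 = 0.113443 rad
φ₂ = arcsin(sin φ₁ cos δ + cos φ₁ sin δ cos θ)
   = arcsin(0.62113·0.99357 + 0.78370·0.11320·0.95213) = 44.55632°
λ₂ = λ₁ + atan2(sin θ sin δ cos φ₁, cos δ − sin φ₁ sin φ₂) = -162.05640°

162.056°W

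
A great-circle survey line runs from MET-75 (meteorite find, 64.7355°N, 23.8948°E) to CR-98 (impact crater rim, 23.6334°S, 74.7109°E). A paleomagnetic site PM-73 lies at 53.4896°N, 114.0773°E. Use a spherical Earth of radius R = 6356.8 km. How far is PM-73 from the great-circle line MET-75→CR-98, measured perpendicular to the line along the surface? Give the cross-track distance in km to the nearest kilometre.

4603 km

δ₁₃ = central angle MET-75→PM-73 = 0.758223 rad  (haversine)
θ₁₃ = bearing MET-75→PM-73 = 59.910°,  θ₁₂ = bearing MET-75→CR-98 = 134.365°
dₓₜ = R·arcsin(sin δ₁₃ · sin(θ₁₃ − θ₁₂)) = 6356.8·arcsin(0.68763·sin(-74.455°)) = -4603.116 km
|dₓₜ| = 4603.116 km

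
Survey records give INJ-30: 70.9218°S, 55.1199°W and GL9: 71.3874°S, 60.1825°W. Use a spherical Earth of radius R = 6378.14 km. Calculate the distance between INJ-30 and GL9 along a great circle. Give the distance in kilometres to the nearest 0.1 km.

Δφ = -0.4656°,  Δλ = -5.0626°
a = sin²(Δφ/2) + cos φ₁ cos φ₂ sin²(Δλ/2) = 0.000220
c = 2·arcsin(√a) = 0.029666 rad = 1.6997°
d = R·c = 6378.14 × 0.029666 = 189.2 km

189.2 km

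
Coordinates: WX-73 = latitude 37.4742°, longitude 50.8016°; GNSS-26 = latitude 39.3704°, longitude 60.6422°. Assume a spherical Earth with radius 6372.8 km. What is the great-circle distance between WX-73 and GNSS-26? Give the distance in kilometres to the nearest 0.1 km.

Δφ = 1.8962°,  Δλ = 9.8406°
a = sin²(Δφ/2) + cos φ₁ cos φ₂ sin²(Δλ/2) = 0.004787
c = 2·arcsin(√a) = 0.138489 rad = 7.9349°
d = R·c = 6372.8 × 0.138489 = 882.6 km

882.6 km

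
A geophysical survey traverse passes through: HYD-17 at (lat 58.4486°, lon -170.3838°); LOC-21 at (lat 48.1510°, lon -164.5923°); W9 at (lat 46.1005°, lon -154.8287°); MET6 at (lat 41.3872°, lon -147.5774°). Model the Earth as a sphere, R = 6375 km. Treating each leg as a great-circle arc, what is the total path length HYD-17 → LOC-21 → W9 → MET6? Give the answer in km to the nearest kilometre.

2764 km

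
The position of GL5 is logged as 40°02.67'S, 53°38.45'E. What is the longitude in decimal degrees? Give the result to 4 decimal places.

53° + 38.45′/60 = 53 + 0.64083 = 53.6408°

53.6408°E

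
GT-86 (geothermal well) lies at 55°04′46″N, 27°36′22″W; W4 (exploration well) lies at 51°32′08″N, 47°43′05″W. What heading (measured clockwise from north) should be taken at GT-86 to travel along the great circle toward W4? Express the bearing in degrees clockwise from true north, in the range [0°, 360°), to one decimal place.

GT-86: φ = +55.07944°, λ = -27.60611°
W4: φ = +51.53556°, λ = -47.71806°
Δλ = -20.1119°
y = sin Δλ · cos φ₂ = -0.213888
x = cos φ₁ sin φ₂ − sin φ₁ cos φ₂ cos Δλ = -0.030713
θ = atan2(y, x) = -98.1714° → 261.8286° (mod 360°)

261.8°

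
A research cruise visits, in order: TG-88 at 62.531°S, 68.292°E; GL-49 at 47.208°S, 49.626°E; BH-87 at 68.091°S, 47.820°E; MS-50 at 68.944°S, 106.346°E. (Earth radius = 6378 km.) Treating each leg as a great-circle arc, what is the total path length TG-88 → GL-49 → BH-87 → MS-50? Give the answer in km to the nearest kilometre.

6691 km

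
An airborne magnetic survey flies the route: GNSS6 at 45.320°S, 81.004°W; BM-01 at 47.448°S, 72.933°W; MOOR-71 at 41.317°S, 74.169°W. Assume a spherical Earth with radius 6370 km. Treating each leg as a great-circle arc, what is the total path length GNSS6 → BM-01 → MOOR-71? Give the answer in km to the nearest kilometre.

1351 km

GNSS6→BM-01: c = 0.103966 rad, d = 662.27 km
BM-01→MOOR-71: c = 0.108107 rad, d = 688.64 km
Total = 662.27 + 688.64 = 1350.91 km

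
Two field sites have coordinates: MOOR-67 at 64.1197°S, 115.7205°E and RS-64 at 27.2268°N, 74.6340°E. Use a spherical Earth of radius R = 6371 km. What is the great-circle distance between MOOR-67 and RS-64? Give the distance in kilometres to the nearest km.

Δφ = 91.3465°,  Δλ = -41.0865°
a = sin²(Δφ/2) + cos φ₁ cos φ₂ sin²(Δλ/2) = 0.559544
c = 2·arcsin(√a) = 1.690168 rad = 96.8395°
d = R·c = 6371 × 1.690168 = 10768.1 km

10768 km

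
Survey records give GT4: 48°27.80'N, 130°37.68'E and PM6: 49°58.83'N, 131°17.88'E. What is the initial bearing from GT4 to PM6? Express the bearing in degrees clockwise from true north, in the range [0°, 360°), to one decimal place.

15.8°

GT4: φ = +48.46333°, λ = +130.62800°
PM6: φ = +49.98050°, λ = +131.29800°
Δλ = 0.6700°
y = sin Δλ · cos φ₂ = 0.007519
x = cos φ₁ sin φ₂ − sin φ₁ cos φ₂ cos Δλ = 0.026509
θ = atan2(y, x) = 15.8361° → 15.8361° (mod 360°)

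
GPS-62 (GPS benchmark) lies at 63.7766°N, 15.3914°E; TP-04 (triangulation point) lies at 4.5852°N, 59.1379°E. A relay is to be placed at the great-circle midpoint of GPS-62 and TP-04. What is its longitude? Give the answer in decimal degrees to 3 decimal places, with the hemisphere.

Bx = cos φ₂ cos Δλ = 0.720094,  By = cos φ₂ sin Δλ = 0.689256
φₘ = atan2(sin φ₁ + sin φ₂, √((cos φ₁ + Bx)² + By²)) = 35.87350°
λₘ = λ₁ + atan2(By, cos φ₁ + Bx) = 46.06699°

46.067°E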